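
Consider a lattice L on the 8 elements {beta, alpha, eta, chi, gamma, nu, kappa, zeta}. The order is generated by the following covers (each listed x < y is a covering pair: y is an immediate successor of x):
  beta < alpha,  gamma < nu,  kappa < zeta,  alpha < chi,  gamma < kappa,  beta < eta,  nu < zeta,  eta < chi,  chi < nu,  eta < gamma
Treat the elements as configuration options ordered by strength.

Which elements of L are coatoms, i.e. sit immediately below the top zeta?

kappa, nu

The coatoms are exactly the elements covered by zeta: kappa, nu.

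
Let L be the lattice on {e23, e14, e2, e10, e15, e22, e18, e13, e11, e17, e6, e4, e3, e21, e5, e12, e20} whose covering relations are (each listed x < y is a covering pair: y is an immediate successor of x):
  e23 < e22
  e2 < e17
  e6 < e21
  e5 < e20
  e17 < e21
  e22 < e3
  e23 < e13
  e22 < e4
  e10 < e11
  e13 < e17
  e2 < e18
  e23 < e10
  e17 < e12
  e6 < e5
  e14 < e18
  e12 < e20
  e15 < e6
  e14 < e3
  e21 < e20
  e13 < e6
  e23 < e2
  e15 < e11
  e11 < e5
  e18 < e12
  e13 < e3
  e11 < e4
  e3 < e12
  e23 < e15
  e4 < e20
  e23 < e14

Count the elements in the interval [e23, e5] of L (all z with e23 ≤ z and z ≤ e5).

7

The interval [e23, e5] = {e10, e11, e13, e15, e23, e5, e6}, which has 7 elements.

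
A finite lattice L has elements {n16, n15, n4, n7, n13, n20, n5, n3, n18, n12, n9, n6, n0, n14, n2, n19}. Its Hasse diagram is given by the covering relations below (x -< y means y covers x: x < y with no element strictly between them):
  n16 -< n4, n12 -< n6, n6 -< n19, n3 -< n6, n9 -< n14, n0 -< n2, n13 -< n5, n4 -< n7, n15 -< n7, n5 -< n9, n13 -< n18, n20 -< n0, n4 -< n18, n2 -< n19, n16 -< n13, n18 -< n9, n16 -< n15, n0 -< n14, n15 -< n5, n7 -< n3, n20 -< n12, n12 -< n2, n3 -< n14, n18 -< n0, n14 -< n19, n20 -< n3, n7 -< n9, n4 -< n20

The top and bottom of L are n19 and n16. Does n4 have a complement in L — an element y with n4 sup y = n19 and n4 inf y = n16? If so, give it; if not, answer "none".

For every candidate y, either n4 ∨ y ≠ n19 or n4 ∧ y ≠ n16; no complement exists.

none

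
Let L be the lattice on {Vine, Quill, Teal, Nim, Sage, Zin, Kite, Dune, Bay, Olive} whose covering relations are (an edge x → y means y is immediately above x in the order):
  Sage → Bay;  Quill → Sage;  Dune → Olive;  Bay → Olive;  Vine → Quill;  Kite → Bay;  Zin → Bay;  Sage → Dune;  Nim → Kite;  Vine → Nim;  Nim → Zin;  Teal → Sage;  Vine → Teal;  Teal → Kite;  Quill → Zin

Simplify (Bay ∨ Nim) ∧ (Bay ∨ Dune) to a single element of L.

Bay ∨ Nim = Bay
Bay ∨ Dune = Olive
Bay ∧ Olive = Bay

Bay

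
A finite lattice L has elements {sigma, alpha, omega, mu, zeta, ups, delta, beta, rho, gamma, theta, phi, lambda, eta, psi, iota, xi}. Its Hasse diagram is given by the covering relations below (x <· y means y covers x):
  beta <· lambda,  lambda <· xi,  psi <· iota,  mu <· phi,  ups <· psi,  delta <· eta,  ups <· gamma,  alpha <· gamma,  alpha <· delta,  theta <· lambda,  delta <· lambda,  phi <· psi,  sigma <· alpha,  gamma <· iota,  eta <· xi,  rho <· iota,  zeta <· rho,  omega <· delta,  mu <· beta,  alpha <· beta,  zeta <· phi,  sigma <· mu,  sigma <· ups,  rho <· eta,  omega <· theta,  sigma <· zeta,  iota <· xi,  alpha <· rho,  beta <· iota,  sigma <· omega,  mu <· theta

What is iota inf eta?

rho

Common lower bounds of {iota, eta}: alpha, rho, sigma, zeta.
The greatest among these is rho.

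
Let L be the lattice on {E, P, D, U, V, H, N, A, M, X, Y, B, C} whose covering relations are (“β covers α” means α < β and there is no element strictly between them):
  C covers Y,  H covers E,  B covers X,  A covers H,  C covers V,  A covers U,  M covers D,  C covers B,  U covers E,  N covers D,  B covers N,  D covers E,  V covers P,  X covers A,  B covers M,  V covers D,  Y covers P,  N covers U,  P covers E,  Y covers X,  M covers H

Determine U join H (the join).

A

Common upper bounds of {U, H}: A, B, C, X, Y.
The least among these is A.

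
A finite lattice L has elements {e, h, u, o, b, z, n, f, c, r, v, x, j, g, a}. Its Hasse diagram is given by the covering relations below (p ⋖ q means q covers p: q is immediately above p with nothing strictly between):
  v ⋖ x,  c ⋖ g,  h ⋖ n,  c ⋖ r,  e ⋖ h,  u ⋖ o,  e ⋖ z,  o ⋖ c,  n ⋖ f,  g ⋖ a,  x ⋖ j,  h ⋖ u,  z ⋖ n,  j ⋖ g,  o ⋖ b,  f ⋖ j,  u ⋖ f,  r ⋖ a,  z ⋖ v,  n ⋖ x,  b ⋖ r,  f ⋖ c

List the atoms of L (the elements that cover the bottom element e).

The atoms are exactly the elements that cover e: h, z.

h, z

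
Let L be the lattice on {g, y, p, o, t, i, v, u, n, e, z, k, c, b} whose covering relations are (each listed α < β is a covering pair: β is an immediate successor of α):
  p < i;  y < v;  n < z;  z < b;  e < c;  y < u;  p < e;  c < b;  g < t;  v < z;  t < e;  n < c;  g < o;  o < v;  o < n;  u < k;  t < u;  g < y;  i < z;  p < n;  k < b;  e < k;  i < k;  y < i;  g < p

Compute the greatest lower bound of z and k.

Common lower bounds of {z, k}: g, i, p, y.
The greatest among these is i.

i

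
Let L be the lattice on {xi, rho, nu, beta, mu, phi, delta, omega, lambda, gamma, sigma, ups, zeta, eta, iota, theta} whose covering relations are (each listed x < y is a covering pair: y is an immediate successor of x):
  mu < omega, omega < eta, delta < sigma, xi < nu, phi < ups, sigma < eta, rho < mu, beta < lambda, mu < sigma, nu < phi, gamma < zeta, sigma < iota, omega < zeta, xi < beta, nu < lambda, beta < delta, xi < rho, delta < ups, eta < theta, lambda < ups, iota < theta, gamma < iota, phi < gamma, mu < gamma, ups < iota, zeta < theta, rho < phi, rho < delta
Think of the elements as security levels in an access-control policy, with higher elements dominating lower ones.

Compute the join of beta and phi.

Common upper bounds of {beta, phi}: iota, theta, ups.
The least among these is ups.

ups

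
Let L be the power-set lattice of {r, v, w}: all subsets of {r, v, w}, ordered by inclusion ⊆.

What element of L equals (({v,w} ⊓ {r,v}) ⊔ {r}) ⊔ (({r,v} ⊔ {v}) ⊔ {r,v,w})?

{v,w} ∧ {r,v} = {v}
{v} ∨ {r} = {r,v}
{r,v} ∨ {v} = {r,v}
{r,v} ∨ {r,v,w} = {r,v,w}
{r,v} ∨ {r,v,w} = {r,v,w}

{r,v,w}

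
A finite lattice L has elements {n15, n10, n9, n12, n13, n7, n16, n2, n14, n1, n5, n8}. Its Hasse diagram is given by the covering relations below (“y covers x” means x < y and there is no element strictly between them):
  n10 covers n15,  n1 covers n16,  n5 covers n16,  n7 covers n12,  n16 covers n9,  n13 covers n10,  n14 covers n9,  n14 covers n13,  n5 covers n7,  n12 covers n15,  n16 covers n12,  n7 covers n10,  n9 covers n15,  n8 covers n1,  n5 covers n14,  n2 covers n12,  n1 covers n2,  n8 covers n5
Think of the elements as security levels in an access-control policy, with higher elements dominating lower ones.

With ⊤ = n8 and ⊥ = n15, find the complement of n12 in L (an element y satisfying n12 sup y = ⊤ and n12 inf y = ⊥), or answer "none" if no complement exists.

none

For every candidate y, either n12 ∨ y ≠ n8 or n12 ∧ y ≠ n15; no complement exists.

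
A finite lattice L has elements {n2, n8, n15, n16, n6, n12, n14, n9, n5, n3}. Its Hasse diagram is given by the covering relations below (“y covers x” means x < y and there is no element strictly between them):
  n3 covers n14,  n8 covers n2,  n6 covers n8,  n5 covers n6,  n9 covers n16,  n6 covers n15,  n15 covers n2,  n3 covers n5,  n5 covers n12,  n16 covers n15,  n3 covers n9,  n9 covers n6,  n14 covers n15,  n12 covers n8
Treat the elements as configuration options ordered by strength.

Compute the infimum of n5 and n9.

n6

Common lower bounds of {n5, n9}: n15, n2, n6, n8.
The greatest among these is n6.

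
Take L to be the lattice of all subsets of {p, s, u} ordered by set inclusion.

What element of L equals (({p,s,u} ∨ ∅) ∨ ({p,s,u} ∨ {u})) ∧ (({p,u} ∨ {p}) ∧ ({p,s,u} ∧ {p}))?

{p,s,u} ∨ ∅ = {p,s,u}
{p,s,u} ∨ {u} = {p,s,u}
{p,s,u} ∨ {p,s,u} = {p,s,u}
{p,u} ∨ {p} = {p,u}
{p,s,u} ∧ {p} = {p}
{p,u} ∧ {p} = {p}
{p,s,u} ∧ {p} = {p}

{p}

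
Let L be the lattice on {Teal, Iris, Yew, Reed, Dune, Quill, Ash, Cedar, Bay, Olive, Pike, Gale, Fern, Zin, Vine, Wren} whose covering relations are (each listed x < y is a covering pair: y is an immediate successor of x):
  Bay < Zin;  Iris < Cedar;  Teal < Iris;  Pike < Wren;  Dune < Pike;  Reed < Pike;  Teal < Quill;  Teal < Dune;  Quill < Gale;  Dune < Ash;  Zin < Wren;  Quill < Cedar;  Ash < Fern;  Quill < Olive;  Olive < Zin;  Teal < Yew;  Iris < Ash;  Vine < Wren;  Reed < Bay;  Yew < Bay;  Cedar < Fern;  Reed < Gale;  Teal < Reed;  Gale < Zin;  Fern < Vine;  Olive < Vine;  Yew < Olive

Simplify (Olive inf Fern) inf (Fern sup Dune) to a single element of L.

Olive ∧ Fern = Quill
Fern ∨ Dune = Fern
Quill ∧ Fern = Quill

Quill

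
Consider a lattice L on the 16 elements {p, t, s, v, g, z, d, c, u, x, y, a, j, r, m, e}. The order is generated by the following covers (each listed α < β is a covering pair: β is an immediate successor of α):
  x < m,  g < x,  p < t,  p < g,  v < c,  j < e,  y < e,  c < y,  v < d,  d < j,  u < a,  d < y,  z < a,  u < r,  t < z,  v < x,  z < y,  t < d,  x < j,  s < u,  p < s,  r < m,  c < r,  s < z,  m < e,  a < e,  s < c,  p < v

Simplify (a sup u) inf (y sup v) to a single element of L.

a ∨ u = a
y ∨ v = y
a ∧ y = z

z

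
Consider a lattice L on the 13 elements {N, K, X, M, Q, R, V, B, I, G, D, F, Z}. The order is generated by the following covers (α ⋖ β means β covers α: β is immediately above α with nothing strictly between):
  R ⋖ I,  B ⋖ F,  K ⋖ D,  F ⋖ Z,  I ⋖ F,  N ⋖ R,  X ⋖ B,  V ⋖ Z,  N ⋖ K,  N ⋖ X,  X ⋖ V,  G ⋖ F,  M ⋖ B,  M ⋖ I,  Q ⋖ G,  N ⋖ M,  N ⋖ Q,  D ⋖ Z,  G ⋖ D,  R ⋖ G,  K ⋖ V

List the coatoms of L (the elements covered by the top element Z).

D, F, V

The coatoms are exactly the elements covered by Z: D, F, V.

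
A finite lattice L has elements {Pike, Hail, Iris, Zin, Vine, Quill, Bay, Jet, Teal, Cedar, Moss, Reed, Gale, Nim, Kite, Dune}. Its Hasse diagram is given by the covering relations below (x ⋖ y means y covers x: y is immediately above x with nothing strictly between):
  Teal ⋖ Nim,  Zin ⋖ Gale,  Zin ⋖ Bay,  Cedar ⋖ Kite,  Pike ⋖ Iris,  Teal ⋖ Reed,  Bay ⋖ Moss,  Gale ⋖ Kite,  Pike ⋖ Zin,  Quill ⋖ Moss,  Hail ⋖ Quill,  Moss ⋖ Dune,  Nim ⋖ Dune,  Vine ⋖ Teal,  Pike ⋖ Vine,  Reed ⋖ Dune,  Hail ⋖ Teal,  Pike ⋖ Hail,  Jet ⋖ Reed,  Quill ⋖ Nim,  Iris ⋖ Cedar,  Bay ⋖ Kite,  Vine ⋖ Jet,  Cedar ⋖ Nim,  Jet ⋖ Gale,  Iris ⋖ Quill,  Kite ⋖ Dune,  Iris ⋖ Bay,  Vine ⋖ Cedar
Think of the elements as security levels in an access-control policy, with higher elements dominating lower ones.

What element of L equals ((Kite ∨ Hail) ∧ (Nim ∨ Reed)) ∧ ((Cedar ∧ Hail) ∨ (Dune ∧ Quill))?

Quill

Kite ∨ Hail = Dune
Nim ∨ Reed = Dune
Dune ∧ Dune = Dune
Cedar ∧ Hail = Pike
Dune ∧ Quill = Quill
Pike ∨ Quill = Quill
Dune ∧ Quill = Quill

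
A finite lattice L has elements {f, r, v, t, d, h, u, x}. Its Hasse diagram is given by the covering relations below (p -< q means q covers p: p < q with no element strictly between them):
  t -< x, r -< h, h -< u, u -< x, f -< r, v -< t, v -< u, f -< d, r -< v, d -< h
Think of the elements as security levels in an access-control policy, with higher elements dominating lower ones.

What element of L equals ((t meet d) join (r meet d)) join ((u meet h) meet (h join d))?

h

t ∧ d = f
r ∧ d = f
f ∨ f = f
u ∧ h = h
h ∨ d = h
h ∧ h = h
f ∨ h = h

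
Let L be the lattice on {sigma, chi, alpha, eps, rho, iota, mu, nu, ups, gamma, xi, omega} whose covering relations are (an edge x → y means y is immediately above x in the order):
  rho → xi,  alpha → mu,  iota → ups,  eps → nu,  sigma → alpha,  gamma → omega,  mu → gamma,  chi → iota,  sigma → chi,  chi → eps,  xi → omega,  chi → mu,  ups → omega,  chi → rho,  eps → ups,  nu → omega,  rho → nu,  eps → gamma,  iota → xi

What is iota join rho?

xi

Common upper bounds of {iota, rho}: omega, xi.
The least among these is xi.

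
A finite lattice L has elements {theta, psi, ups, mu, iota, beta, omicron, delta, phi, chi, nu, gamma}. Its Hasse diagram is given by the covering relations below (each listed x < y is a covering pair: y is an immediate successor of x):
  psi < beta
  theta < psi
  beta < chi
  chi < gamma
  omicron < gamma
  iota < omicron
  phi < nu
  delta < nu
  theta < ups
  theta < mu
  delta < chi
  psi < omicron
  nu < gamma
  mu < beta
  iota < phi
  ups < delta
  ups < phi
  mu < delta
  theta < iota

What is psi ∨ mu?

Common upper bounds of {psi, mu}: beta, chi, gamma.
The least among these is beta.

beta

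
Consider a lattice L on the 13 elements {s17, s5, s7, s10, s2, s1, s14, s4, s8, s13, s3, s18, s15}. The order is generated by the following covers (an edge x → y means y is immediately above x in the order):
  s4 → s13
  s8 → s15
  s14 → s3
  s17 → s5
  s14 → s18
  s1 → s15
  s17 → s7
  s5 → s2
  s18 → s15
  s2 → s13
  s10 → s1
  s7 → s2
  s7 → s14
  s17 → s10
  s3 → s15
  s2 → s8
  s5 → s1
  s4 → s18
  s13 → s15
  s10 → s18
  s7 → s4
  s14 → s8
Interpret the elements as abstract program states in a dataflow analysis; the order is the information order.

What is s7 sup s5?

s2

Common upper bounds of {s7, s5}: s13, s15, s2, s8.
The least among these is s2.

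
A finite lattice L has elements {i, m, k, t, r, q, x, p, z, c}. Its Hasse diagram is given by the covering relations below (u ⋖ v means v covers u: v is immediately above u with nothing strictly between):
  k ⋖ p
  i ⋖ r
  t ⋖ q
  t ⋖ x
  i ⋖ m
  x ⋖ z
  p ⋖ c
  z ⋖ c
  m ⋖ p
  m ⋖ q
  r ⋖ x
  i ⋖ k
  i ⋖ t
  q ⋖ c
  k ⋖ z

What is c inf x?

x

Common lower bounds of {c, x}: i, r, t, x.
The greatest among these is x.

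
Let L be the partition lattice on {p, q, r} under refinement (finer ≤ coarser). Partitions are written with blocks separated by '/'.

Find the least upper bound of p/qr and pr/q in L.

pqr

The join of p/qr and pr/q merges any blocks that overlap across the partitions, giving pqr.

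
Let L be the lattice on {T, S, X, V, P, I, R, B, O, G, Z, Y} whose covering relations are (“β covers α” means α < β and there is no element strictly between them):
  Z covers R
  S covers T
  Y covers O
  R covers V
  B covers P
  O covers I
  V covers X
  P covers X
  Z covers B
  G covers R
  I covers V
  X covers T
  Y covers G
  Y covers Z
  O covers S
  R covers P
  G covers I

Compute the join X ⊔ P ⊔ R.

R

Common upper bounds of {X, P, R}: G, R, Y, Z.
The least among these is R.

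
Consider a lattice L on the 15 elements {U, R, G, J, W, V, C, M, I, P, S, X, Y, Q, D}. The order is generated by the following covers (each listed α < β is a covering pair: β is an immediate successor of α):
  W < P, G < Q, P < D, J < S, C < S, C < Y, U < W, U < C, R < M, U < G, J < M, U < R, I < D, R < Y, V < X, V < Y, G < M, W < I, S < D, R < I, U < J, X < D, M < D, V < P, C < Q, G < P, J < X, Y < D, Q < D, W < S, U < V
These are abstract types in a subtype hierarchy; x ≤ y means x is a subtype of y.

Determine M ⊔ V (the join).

Common upper bounds of {M, V}: D.
The least among these is D.

D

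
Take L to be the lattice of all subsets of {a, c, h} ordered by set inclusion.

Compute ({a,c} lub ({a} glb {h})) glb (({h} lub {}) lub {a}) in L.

{a}

{a} ∧ {h} = {}
{a,c} ∨ {} = {a,c}
{h} ∨ {} = {h}
{h} ∨ {a} = {a,h}
{a,c} ∧ {a,h} = {a}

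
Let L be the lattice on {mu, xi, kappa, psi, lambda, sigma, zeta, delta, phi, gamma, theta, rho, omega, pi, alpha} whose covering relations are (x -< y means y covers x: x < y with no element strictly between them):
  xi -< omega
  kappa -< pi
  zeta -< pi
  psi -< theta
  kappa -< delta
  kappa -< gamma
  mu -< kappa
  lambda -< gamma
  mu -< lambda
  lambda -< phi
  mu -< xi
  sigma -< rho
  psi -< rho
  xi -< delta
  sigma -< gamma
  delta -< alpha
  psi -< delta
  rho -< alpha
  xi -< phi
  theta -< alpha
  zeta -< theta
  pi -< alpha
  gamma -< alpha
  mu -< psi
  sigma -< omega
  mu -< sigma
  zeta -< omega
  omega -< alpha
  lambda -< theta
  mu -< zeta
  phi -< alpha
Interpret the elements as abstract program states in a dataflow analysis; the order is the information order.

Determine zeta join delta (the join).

Common upper bounds of {zeta, delta}: alpha.
The least among these is alpha.

alpha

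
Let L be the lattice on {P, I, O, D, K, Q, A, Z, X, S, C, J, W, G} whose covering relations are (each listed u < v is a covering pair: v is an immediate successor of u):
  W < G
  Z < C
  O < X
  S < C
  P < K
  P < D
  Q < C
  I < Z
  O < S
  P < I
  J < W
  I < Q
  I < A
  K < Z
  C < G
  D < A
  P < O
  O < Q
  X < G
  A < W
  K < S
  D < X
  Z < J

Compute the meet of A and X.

Common lower bounds of {A, X}: D, P.
The greatest among these is D.

D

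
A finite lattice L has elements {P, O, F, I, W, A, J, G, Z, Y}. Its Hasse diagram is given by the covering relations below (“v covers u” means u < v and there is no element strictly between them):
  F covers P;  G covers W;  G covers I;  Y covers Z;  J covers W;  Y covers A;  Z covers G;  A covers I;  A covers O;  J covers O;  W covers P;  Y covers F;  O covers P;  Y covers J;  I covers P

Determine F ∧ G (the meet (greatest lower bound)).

Common lower bounds of {F, G}: P.
The greatest among these is P.

P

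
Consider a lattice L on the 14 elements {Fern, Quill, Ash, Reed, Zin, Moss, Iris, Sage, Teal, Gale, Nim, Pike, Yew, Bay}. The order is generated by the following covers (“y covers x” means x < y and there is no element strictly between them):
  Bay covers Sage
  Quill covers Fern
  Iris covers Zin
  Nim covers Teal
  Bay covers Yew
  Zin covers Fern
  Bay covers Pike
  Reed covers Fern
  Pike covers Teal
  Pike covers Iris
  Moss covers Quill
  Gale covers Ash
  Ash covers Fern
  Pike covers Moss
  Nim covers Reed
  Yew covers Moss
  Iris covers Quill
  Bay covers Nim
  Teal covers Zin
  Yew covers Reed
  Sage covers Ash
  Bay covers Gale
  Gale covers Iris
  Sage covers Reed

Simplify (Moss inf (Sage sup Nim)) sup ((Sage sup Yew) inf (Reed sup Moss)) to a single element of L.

Sage ∨ Nim = Bay
Moss ∧ Bay = Moss
Sage ∨ Yew = Bay
Reed ∨ Moss = Yew
Bay ∧ Yew = Yew
Moss ∨ Yew = Yew

Yew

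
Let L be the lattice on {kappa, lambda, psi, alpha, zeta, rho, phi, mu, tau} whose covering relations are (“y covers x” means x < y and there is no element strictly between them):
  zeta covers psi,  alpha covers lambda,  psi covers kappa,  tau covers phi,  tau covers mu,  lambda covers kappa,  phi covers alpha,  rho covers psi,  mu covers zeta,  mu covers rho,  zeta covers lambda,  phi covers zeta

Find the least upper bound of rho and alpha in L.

tau

Common upper bounds of {rho, alpha}: tau.
The least among these is tau.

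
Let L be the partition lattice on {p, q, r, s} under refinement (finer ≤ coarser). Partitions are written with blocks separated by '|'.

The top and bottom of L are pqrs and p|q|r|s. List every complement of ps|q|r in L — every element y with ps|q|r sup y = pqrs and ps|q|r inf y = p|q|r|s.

pqr|s, pq|rs, pr|qs, p|qrs

Need y with ps|q|r ∨ y = pqrs and ps|q|r ∧ y = p|q|r|s.
Checking each element gives: pqr|s, pq|rs, pr|qs, p|qrs.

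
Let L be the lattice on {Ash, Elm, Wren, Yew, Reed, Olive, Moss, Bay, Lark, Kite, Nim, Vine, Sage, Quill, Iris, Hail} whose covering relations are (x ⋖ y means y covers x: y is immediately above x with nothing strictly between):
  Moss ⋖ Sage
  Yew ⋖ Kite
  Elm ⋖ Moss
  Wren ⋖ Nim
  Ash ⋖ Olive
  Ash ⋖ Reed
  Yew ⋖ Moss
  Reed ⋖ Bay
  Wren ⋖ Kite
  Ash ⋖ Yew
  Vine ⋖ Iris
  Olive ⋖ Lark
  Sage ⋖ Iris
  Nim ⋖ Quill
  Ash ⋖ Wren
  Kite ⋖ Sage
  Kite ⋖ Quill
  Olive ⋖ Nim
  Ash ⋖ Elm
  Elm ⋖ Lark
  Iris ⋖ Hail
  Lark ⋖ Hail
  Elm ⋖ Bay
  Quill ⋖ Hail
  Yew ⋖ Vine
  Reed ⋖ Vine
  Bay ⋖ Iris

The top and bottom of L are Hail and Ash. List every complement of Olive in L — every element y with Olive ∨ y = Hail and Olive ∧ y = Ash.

Need y with Olive ∨ y = Hail and Olive ∧ y = Ash.
Checking each element gives: Bay, Iris, Moss, Reed, Sage, Vine.

Bay, Iris, Moss, Reed, Sage, Vine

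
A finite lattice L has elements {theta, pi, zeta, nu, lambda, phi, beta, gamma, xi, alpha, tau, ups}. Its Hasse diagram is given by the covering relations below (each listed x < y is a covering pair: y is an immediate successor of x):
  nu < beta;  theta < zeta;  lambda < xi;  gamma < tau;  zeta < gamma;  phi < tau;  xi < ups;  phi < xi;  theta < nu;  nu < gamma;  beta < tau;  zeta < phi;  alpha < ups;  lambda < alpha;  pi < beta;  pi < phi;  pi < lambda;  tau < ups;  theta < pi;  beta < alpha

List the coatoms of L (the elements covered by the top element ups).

alpha, tau, xi

The coatoms are exactly the elements covered by ups: alpha, tau, xi.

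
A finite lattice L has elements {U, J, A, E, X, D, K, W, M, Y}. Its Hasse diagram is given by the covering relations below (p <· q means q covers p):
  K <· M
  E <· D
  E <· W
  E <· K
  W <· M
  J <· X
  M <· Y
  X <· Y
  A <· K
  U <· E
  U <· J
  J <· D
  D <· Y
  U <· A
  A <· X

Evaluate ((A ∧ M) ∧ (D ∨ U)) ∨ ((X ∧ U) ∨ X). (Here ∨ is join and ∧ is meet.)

X

A ∧ M = A
D ∨ U = D
A ∧ D = U
X ∧ U = U
U ∨ X = X
U ∨ X = X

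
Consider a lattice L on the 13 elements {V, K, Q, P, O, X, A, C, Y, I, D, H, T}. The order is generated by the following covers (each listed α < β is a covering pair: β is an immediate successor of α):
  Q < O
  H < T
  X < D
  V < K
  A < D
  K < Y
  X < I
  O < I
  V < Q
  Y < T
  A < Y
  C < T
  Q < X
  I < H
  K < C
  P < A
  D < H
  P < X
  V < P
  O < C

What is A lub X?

Common upper bounds of {A, X}: D, H, T.
The least among these is D.

D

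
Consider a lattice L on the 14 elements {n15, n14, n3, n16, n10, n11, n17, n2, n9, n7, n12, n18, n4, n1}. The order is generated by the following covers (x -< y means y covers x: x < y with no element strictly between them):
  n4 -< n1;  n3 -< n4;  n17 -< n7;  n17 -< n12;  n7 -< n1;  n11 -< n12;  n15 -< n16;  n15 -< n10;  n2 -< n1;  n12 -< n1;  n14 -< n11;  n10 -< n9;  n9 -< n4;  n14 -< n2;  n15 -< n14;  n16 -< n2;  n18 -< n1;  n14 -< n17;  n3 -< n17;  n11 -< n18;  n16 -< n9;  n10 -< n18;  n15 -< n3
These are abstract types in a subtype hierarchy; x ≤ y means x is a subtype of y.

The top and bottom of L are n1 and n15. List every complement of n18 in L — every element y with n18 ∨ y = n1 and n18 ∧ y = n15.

Need y with n18 ∨ y = n1 and n18 ∧ y = n15.
Checking each element gives: n16, n3.

n16, n3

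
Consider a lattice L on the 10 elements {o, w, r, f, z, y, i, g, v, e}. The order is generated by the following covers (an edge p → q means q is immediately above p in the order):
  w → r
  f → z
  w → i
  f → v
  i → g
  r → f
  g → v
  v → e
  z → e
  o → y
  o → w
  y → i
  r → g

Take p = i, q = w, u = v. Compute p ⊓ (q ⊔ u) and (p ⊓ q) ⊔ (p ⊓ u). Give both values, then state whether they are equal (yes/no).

q ⊔ u = v, so p ⊓ (q ⊔ u) = i ⊓ v = i.
p ⊓ q = w and p ⊓ u = i, so (p ⊓ q) ⊔ (p ⊓ u) = w ⊔ i = i.
Equal: yes.

i; i; yes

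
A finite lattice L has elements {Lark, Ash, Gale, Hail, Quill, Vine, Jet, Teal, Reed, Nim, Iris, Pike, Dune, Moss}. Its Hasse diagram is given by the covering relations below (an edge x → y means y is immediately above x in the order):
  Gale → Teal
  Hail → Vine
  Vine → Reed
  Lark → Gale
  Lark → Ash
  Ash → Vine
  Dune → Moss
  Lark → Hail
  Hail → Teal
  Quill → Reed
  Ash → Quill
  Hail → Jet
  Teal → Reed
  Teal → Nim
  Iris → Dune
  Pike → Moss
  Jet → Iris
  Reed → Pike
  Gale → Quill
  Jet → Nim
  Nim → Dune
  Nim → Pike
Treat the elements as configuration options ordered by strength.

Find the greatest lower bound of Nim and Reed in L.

Teal

Common lower bounds of {Nim, Reed}: Gale, Hail, Lark, Teal.
The greatest among these is Teal.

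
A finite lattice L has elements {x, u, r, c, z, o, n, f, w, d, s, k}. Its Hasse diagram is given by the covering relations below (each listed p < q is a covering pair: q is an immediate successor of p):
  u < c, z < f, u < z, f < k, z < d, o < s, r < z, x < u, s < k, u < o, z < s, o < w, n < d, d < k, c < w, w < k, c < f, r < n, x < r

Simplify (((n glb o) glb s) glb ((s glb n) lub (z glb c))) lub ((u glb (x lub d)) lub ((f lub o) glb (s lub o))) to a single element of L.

s

n ∧ o = x
x ∧ s = x
s ∧ n = r
z ∧ c = u
r ∨ u = z
x ∧ z = x
x ∨ d = d
u ∧ d = u
f ∨ o = k
s ∨ o = s
k ∧ s = s
u ∨ s = s
x ∨ s = s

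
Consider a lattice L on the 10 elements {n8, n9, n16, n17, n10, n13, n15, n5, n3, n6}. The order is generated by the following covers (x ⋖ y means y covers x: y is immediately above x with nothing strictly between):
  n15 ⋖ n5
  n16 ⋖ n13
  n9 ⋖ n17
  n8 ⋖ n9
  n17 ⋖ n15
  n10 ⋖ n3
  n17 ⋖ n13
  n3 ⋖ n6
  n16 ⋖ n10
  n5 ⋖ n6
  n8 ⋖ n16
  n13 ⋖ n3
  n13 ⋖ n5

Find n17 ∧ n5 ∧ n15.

n17

Common lower bounds of {n17, n5, n15}: n17, n8, n9.
The greatest among these is n17.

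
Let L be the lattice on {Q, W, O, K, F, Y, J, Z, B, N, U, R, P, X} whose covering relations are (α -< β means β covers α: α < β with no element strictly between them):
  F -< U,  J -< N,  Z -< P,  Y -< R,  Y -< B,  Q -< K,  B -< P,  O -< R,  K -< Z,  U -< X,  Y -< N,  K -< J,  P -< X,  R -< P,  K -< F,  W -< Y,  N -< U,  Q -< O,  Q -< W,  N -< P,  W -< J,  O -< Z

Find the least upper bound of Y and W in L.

Common upper bounds of {Y, W}: B, N, P, R, U, X, Y.
The least among these is Y.

Y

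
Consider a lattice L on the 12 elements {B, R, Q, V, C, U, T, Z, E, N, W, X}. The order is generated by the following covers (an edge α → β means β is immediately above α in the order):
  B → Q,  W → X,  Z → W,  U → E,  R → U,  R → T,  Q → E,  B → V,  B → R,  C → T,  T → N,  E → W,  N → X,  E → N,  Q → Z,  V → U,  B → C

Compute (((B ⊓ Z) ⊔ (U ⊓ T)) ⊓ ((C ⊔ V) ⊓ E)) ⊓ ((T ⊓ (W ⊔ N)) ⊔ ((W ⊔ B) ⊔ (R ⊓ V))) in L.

R

B ∧ Z = B
U ∧ T = R
B ∨ R = R
C ∨ V = N
N ∧ E = E
R ∧ E = R
W ∨ N = X
T ∧ X = T
W ∨ B = W
R ∧ V = B
W ∨ B = W
T ∨ W = X
R ∧ X = R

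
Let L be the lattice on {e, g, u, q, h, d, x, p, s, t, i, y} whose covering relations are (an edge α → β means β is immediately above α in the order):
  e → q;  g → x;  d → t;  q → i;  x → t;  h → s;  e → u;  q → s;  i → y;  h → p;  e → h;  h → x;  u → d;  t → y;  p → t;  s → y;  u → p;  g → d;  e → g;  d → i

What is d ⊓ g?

g

Common lower bounds of {d, g}: e, g.
The greatest among these is g.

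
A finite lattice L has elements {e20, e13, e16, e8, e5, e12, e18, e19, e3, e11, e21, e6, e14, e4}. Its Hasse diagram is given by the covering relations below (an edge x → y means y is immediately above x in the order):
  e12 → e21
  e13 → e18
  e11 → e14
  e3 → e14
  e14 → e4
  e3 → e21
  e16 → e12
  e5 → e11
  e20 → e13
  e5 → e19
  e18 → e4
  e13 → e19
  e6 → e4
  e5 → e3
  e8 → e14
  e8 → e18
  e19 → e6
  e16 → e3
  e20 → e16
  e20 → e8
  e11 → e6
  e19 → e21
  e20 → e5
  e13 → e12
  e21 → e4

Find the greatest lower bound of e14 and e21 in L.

e3

Common lower bounds of {e14, e21}: e16, e20, e3, e5.
The greatest among these is e3.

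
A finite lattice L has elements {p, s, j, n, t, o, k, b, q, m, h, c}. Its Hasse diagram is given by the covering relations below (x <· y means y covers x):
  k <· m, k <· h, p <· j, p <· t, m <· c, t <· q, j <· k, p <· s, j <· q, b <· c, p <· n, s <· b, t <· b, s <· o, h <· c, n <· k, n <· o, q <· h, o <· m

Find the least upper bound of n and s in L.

Common upper bounds of {n, s}: c, m, o.
The least among these is o.

o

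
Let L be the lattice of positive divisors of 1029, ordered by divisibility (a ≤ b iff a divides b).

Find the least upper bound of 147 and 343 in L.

1029

In the divisibility order, the join is the least common multiple: lcm(147, 343) = 1029.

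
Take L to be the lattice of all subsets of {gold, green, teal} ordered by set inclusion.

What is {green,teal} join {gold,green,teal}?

Under ⊆, join is union: {green,teal} ∪ {gold,green,teal} = {gold,green,teal}.

{gold,green,teal}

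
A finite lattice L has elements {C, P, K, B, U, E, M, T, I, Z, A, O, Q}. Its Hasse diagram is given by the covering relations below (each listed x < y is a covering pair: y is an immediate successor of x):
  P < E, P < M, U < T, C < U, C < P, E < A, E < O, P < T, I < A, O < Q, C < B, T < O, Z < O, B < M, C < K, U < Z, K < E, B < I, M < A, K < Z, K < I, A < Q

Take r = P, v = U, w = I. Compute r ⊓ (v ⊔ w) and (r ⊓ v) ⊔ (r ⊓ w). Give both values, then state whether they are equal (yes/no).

v ⊔ w = Q, so r ⊓ (v ⊔ w) = P ⊓ Q = P.
r ⊓ v = C and r ⊓ w = C, so (r ⊓ v) ⊔ (r ⊓ w) = C ⊔ C = C.
Equal: no.

P; C; no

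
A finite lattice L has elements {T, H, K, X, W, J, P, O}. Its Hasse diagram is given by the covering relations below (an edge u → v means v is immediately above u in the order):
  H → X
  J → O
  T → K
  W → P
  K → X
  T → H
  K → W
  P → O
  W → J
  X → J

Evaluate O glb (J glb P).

W

J ∧ P = W
O ∧ W = W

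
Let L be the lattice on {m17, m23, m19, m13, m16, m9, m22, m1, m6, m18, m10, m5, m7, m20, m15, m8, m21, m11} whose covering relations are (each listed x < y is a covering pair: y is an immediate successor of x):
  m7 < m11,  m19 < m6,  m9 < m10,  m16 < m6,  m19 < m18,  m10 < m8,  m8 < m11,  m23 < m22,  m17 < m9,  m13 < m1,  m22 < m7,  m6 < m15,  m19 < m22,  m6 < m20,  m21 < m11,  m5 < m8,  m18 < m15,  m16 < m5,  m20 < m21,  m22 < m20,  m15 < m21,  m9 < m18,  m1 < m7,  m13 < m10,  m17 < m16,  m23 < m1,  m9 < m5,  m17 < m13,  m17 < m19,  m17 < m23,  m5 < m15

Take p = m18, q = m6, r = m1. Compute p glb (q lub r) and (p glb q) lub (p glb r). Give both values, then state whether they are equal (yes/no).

m18; m19; no

q lub r = m11, so p glb (q lub r) = m18 glb m11 = m18.
p glb q = m19 and p glb r = m17, so (p glb q) lub (p glb r) = m19 lub m17 = m19.
Equal: no.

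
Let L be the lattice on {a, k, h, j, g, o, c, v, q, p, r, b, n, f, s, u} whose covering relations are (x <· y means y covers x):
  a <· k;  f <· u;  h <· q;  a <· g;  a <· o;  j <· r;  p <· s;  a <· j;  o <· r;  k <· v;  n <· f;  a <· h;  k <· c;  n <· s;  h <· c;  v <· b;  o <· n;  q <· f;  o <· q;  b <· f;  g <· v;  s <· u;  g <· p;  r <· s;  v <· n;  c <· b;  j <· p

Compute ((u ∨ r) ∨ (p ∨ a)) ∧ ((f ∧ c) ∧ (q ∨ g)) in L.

u ∨ r = u
p ∨ a = p
u ∨ p = u
f ∧ c = c
q ∨ g = f
c ∧ f = c
u ∧ c = c

c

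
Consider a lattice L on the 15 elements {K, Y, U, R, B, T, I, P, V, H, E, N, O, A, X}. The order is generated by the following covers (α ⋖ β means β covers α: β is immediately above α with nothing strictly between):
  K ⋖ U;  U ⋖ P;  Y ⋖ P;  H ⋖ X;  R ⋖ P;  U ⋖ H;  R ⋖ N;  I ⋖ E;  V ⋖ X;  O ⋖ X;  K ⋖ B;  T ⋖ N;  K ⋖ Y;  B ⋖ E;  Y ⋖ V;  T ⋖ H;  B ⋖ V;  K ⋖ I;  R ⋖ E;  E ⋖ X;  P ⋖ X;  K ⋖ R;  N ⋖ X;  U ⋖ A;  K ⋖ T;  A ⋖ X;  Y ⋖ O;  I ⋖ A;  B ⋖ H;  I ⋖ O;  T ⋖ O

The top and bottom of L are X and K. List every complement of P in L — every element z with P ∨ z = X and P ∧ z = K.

B, I, T

Need z with P ∨ z = X and P ∧ z = K.
Checking each element gives: B, I, T.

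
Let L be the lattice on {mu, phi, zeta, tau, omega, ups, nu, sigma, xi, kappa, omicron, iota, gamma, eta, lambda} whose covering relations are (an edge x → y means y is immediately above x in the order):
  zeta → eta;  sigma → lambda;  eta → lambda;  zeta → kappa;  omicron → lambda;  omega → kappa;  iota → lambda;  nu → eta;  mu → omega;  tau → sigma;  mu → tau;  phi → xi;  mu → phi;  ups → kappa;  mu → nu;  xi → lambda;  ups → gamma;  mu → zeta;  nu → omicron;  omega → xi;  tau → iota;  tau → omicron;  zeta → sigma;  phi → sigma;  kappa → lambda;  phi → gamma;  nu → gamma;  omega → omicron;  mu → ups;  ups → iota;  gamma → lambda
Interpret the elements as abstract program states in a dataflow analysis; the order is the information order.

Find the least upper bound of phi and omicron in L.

lambda

Common upper bounds of {phi, omicron}: lambda.
The least among these is lambda.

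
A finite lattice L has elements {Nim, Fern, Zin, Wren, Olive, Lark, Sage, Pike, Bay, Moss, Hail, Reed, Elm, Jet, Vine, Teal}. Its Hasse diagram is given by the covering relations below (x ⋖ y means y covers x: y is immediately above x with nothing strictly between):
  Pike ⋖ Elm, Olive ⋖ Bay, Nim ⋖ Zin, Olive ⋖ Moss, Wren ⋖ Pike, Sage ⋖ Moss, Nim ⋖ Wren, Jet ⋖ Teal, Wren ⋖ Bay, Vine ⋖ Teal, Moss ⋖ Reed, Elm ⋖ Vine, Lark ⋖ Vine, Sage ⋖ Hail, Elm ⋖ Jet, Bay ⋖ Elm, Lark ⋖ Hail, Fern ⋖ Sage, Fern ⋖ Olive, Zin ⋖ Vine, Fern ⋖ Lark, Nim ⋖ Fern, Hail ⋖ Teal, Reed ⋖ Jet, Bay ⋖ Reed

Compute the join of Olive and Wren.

Bay

Common upper bounds of {Olive, Wren}: Bay, Elm, Jet, Reed, Teal, Vine.
The least among these is Bay.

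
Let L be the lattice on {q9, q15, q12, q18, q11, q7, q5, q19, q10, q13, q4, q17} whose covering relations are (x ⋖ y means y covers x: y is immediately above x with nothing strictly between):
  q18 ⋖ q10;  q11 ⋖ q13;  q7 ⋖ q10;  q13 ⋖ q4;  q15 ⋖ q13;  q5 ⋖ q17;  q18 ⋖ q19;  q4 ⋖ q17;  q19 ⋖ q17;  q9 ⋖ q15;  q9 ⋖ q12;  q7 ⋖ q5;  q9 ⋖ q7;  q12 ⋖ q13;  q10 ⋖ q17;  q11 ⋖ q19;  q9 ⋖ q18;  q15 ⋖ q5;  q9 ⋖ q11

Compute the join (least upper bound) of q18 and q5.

Common upper bounds of {q18, q5}: q17.
The least among these is q17.

q17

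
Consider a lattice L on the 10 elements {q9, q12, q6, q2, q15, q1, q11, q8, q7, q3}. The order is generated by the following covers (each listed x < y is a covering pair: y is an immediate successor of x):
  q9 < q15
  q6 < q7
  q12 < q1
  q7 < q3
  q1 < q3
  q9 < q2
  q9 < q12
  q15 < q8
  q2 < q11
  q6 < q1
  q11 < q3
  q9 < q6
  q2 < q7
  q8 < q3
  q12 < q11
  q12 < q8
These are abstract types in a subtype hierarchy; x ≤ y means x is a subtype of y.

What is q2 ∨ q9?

Common upper bounds of {q2, q9}: q11, q2, q3, q7.
The least among these is q2.

q2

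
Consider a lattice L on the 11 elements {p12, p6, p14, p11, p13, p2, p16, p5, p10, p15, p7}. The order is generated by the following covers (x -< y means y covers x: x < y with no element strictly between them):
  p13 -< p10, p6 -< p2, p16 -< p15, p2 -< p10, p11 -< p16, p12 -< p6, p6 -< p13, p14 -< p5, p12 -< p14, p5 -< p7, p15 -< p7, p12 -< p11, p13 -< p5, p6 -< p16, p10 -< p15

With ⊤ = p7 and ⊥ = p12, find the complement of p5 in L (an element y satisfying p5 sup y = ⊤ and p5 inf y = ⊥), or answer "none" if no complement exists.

Need y with p5 ∨ y = p7 and p5 ∧ y = p12.
Checking each element gives: p11.

p11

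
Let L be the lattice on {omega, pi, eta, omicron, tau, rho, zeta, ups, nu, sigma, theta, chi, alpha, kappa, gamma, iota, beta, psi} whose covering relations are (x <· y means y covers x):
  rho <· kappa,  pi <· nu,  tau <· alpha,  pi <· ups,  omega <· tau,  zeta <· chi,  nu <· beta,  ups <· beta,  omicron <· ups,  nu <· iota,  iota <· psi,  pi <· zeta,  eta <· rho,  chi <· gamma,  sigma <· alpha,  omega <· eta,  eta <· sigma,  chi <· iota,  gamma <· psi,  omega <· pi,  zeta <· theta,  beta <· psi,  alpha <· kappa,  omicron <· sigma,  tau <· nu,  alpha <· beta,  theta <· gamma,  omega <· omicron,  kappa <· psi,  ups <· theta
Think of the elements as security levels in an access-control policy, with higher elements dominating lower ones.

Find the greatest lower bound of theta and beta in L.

ups

Common lower bounds of {theta, beta}: omega, omicron, pi, ups.
The greatest among these is ups.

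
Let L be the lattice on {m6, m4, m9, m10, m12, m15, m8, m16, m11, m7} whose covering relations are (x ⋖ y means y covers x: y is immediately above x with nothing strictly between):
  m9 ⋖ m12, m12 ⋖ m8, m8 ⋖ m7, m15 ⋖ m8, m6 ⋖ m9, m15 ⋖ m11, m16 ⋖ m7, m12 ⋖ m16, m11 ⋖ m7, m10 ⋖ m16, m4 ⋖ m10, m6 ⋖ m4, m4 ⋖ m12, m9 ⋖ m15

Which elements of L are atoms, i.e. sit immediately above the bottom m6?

The atoms are exactly the elements that cover m6: m4, m9.

m4, m9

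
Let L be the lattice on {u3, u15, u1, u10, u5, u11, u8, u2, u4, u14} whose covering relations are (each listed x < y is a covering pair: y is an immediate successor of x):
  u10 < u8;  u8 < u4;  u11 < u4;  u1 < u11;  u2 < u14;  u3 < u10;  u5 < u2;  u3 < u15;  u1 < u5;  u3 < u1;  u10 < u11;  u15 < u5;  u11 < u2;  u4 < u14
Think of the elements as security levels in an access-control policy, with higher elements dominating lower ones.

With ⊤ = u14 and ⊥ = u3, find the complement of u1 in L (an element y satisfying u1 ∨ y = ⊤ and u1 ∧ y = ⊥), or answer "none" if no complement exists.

For every candidate y, either u1 ∨ y ≠ u14 or u1 ∧ y ≠ u3; no complement exists.

none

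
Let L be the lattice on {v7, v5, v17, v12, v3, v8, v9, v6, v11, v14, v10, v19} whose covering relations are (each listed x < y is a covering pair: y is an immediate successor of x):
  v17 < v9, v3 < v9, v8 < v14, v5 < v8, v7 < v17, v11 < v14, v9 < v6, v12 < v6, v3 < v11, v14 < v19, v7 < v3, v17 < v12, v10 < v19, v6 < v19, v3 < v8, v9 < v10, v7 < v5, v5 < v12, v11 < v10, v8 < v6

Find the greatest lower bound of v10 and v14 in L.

v11

Common lower bounds of {v10, v14}: v11, v3, v7.
The greatest among these is v11.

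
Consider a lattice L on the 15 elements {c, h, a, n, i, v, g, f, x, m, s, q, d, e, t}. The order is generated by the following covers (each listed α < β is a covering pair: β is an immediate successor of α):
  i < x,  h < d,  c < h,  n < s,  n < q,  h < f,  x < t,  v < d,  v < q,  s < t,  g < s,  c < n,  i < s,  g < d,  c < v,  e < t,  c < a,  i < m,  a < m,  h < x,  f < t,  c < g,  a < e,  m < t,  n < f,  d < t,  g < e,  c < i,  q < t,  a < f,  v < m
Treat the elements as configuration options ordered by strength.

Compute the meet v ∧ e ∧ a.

c

Common lower bounds of {v, e, a}: c.
The greatest among these is c.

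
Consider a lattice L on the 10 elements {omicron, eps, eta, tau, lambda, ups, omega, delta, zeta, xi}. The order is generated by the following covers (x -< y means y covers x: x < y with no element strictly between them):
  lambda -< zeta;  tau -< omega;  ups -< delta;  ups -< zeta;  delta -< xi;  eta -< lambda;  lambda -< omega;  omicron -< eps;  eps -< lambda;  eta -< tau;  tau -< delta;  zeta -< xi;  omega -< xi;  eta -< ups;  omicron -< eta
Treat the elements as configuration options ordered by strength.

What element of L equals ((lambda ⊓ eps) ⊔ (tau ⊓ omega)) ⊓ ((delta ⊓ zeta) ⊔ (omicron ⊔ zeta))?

lambda ∧ eps = eps
tau ∧ omega = tau
eps ∨ tau = omega
delta ∧ zeta = ups
omicron ∨ zeta = zeta
ups ∨ zeta = zeta
omega ∧ zeta = lambda

lambda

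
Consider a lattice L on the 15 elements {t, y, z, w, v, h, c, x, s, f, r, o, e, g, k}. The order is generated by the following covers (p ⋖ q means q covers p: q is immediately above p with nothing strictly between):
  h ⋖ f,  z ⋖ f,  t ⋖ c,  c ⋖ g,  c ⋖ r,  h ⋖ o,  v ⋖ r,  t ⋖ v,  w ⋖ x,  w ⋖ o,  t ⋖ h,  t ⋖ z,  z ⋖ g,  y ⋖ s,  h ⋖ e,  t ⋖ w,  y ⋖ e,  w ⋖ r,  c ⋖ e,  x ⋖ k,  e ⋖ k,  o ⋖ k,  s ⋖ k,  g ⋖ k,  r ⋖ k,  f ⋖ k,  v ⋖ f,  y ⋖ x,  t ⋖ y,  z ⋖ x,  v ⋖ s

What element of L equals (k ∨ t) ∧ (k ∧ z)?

k ∨ t = k
k ∧ z = z
k ∧ z = z

z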